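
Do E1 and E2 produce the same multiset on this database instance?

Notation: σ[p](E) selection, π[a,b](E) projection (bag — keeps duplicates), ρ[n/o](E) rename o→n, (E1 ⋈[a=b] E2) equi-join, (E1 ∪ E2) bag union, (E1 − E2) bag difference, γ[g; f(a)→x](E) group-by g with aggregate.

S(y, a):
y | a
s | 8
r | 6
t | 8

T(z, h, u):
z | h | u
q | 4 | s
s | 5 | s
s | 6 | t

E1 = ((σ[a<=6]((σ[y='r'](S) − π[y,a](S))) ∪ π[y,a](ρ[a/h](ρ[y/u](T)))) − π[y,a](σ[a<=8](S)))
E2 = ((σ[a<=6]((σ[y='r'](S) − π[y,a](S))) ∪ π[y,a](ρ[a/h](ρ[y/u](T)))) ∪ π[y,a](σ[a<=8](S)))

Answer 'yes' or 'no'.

E1 stepwise |·|:
  S → 3
  σ[y='r'](S) → 1
  S → 3
  π[y,a](S) → 3
  (σ[y='r'](S) − π[y,a](S)) → 0
  σ[a<=6]((σ[y='r'](S) − π[y,a](S))) → 0
  T → 3
  ρ[y/u](T) → 3
  ρ[a/h](ρ[y/u](T)) → 3
  π[y,a](ρ[a/h](ρ[y/u](T))) → 3
  (σ[a<=6]((σ[y='r'](S) − π[y,a](S))) ∪ π[y,a](ρ[a/h](ρ[y/u](T)))) → 3
  S → 3
  σ[a<=8](S) → 3
  π[y,a](σ[a<=8](S)) → 3
  ((σ[a<=6]((σ[y='r'](S) − π[y,a](S))) ∪ π[y,a](ρ[a/h](ρ[y/u](T)))) − π[y,a](σ[a<=8](S))) → 3
E2 stepwise |·|:
  S → 3
  σ[y='r'](S) → 1
  S → 3
  π[y,a](S) → 3
  (σ[y='r'](S) − π[y,a](S)) → 0
  σ[a<=6]((σ[y='r'](S) − π[y,a](S))) → 0
  T → 3
  ρ[y/u](T) → 3
  ρ[a/h](ρ[y/u](T)) → 3
  π[y,a](ρ[a/h](ρ[y/u](T))) → 3
  (σ[a<=6]((σ[y='r'](S) − π[y,a](S))) ∪ π[y,a](ρ[a/h](ρ[y/u](T)))) → 3
  S → 3
  σ[a<=8](S) → 3
  π[y,a](σ[a<=8](S)) → 3
  ((σ[a<=6]((σ[y='r'](S) − π[y,a](S))) ∪ π[y,a](ρ[a/h](ρ[y/u](T)))) ∪ π[y,a](σ[a<=8](S))) → 6

E1 result:
y | a
s | 4
s | 5
t | 6
E2 result:
y | a
r | 6
s | 4
s | 5
s | 8
t | 6
t | 8
Witness: ('t', 8) appears 0× in E1 but 1× in E2.

no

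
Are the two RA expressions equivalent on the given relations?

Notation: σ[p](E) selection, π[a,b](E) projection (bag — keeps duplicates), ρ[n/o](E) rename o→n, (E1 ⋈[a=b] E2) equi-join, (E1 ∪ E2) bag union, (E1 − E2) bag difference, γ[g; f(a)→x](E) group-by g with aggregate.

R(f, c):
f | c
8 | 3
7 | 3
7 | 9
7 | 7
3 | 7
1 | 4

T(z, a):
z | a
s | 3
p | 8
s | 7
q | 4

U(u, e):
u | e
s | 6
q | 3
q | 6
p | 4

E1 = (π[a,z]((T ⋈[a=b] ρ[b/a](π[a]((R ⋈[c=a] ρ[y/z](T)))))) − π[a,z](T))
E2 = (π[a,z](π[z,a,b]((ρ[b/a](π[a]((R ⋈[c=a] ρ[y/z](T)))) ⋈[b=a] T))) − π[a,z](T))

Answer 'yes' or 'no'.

E1 per-node cardinality:
  T → 4
  R → 6
  T → 4
  ρ[y/z](T) → 4
  (R ⋈[c=a] ρ[y/z](T)) → 5
  π[a]((R ⋈[c=a] ρ[y/z](T))) → 5
  ρ[b/a](π[a]((R ⋈[c=a] ρ[y/z](T)))) → 5
  (T ⋈[a=b] ρ[b/a](π[a]((R ⋈[c=a] ρ[y/z](T))))) → 5
  π[a,z]((T ⋈[a=b] ρ[b/a](π[a]((R ⋈[c=a] ρ[y/z](T)))))) → 5
  T → 4
  π[a,z](T) → 4
  (π[a,z]((T ⋈[a=b] ρ[b/a](π[a]((R ⋈[c=a] ρ[y/z](T)))))) − π[a,z](T)) → 2
E2 per-node cardinality:
  R → 6
  T → 4
  ρ[y/z](T) → 4
  (R ⋈[c=a] ρ[y/z](T)) → 5
  π[a]((R ⋈[c=a] ρ[y/z](T))) → 5
  ρ[b/a](π[a]((R ⋈[c=a] ρ[y/z](T)))) → 5
  T → 4
  (ρ[b/a](π[a]((R ⋈[c=a] ρ[y/z](T)))) ⋈[b=a] T) → 5
  π[z,a,b]((ρ[b/a](π[a]((R ⋈[c=a] ρ[y/z](T)))) ⋈[b=a] T)) → 5
  π[a,z](π[z,a,b]((ρ[b/a](π[a]((R ⋈[c=a] ρ[y/z](T)))) ⋈[b=a] T))) → 5
  T → 4
  π[a,z](T) → 4
  (π[a,z](π[z,a,b]((ρ[b/a](π[a]((R ⋈[c=a] ρ[y/z](T)))) ⋈[b=a] T))) − π[a,z](T)) → 2

E1 and E2 produce the same multiset:
a | z
3 | s
7 | s

yes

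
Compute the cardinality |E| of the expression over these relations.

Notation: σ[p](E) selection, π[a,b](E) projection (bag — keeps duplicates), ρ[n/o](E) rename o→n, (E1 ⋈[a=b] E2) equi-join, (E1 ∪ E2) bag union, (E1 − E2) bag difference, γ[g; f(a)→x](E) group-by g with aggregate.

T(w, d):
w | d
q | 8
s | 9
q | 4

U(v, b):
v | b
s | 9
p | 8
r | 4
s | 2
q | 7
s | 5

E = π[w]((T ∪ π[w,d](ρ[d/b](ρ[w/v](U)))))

Subexpression sizes:
  T → 3
  U → 6
  ρ[w/v](U) → 6
  ρ[d/b](ρ[w/v](U)) → 6
  π[w,d](ρ[d/b](ρ[w/v](U))) → 6
  (T ∪ π[w,d](ρ[d/b](ρ[w/v](U)))) → 9
  π[w]((T ∪ π[w,d](ρ[d/b](ρ[w/v](U))))) → 9

|E| = 9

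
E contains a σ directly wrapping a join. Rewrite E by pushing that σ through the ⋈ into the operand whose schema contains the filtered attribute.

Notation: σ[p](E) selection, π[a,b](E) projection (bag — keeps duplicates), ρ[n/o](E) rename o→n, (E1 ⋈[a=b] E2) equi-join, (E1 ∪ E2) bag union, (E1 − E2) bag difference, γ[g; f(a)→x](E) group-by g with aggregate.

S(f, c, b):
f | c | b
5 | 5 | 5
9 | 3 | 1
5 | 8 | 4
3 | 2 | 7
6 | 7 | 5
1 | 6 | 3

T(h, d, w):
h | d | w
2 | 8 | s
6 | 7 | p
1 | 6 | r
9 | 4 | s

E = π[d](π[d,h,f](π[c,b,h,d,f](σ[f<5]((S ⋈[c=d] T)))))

σ filters on f, owned by the left side.
E' = π[d](π[d,h,f](π[c,b,h,d,f]((σ[f<5](S) ⋈[c=d] T))))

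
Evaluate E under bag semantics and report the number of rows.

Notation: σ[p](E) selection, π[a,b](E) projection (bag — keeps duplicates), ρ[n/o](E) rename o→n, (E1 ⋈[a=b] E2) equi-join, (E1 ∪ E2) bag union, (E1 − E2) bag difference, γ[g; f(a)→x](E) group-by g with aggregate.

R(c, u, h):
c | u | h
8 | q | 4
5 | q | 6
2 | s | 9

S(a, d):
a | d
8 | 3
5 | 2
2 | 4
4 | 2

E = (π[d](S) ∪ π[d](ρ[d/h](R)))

Per-node cardinality:
  S → 4
  π[d](S) → 4
  R → 3
  ρ[d/h](R) → 3
  π[d](ρ[d/h](R)) → 3
  (π[d](S) ∪ π[d](ρ[d/h](R))) → 7

|E| = 7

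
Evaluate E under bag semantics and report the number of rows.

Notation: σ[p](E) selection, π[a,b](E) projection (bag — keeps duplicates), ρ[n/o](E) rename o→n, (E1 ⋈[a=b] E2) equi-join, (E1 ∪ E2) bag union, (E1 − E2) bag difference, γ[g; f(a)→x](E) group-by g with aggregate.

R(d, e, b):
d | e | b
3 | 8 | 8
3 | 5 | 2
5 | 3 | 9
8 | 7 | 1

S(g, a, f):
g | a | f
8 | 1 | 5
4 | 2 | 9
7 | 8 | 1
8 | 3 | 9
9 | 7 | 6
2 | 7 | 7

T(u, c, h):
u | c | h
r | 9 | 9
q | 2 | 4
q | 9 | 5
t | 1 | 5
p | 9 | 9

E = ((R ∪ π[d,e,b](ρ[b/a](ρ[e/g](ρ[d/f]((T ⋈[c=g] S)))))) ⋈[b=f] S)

Stepwise |·|:
  R → 4
  T → 5
  S → 6
  (T ⋈[c=g] S) → 4
  ρ[d/f]((T ⋈[c=g] S)) → 4
  ρ[e/g](ρ[d/f]((T ⋈[c=g] S))) → 4
  ρ[b/a](ρ[e/g](ρ[d/f]((T ⋈[c=g] S)))) → 4
  π[d,e,b](ρ[b/a](ρ[e/g](ρ[d/f]((T ⋈[c=g] S))))) → 4
  (R ∪ π[d,e,b](ρ[b/a](ρ[e/g](ρ[d/f]((T ⋈[c=g] S)))))) → 8
  S → 6
  ((R ∪ π[d,e,b](ρ[b/a](ρ[e/g](ρ[d/f]((T ⋈[c=g] S)))))) ⋈[b=f] S) → 7

|E| = 7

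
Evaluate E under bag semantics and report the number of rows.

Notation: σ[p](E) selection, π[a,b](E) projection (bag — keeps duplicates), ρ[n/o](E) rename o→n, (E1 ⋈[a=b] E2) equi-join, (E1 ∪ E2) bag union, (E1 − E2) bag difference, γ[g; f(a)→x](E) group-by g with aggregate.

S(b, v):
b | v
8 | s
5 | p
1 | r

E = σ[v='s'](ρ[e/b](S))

Per-node cardinality:
  S → 3
  ρ[e/b](S) → 3
  σ[v='s'](ρ[e/b](S)) → 1

|E| = 1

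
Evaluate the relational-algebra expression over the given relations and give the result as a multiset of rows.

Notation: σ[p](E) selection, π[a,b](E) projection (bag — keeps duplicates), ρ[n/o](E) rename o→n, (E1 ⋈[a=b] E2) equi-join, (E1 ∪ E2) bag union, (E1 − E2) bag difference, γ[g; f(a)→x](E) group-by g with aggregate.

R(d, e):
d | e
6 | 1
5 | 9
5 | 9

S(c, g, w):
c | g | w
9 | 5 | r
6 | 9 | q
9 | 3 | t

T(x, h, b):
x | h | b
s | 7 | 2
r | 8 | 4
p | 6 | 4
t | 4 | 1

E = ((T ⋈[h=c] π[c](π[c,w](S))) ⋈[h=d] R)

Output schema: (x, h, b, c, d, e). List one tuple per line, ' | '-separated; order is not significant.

Row counts bottom-up:
  T → 4
  S → 3
  π[c,w](S) → 3
  π[c](π[c,w](S)) → 3
  (T ⋈[h=c] π[c](π[c,w](S))) → 1
  R → 3
  ((T ⋈[h=c] π[c](π[c,w](S))) ⋈[h=d] R) → 1

== RESULT ==
x | h | b | c | d | e
p | 6 | 4 | 6 | 6 | 1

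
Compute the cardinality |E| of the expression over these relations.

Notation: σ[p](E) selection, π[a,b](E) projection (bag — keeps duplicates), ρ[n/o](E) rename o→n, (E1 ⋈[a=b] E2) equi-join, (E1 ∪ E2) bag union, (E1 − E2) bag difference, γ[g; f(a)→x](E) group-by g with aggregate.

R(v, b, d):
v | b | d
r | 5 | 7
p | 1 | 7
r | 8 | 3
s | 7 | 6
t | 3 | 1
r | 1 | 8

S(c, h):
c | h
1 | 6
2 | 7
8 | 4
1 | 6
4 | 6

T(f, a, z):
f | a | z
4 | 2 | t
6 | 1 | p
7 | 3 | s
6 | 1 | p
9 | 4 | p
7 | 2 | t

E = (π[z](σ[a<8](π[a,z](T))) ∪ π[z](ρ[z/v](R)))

Row counts bottom-up:
  T → 6
  π[a,z](T) → 6
  σ[a<8](π[a,z](T)) → 6
  π[z](σ[a<8](π[a,z](T))) → 6
  R → 6
  ρ[z/v](R) → 6
  π[z](ρ[z/v](R)) → 6
  (π[z](σ[a<8](π[a,z](T))) ∪ π[z](ρ[z/v](R))) → 12

|E| = 12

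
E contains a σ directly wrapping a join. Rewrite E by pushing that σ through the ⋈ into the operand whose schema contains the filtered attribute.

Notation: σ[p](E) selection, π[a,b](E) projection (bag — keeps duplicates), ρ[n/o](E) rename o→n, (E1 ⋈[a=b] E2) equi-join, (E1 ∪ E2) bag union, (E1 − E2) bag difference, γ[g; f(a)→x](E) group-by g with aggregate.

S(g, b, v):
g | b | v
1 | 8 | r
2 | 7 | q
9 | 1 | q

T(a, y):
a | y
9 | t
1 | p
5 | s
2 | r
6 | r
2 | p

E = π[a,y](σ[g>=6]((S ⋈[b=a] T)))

σ filters on g, owned by the left side.
E' = π[a,y]((σ[g>=6](S) ⋈[b=a] T))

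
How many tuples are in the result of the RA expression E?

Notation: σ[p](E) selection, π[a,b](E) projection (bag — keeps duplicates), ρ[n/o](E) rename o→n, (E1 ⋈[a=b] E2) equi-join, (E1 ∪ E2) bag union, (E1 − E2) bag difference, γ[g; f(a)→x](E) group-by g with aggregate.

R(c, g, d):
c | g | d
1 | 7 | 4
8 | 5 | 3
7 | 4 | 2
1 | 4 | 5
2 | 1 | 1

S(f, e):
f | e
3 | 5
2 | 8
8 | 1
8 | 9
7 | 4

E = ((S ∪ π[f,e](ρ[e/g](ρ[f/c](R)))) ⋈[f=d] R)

Subexpression sizes:
  S → 5
  R → 5
  ρ[f/c](R) → 5
  ρ[e/g](ρ[f/c](R)) → 5
  π[f,e](ρ[e/g](ρ[f/c](R))) → 5
  (S ∪ π[f,e](ρ[e/g](ρ[f/c](R)))) → 10
  R → 5
  ((S ∪ π[f,e](ρ[e/g](ρ[f/c](R)))) ⋈[f=d] R) → 5

|E| = 5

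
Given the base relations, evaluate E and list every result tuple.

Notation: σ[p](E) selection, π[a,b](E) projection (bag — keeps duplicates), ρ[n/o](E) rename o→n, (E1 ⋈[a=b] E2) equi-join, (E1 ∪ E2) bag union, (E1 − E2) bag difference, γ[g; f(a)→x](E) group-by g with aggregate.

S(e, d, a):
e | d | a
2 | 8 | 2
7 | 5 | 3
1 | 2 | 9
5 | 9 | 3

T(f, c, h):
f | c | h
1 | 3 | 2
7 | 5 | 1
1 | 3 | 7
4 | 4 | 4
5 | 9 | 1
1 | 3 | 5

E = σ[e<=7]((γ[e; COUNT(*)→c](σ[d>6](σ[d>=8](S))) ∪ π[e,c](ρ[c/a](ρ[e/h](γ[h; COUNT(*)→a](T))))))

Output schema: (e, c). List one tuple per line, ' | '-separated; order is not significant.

Subexpression sizes:
  S → 4
  σ[d>=8](S) → 2
  σ[d>6](σ[d>=8](S)) → 2
  γ[e; COUNT(*)→c](σ[d>6](σ[d>=8](S))) → 2
  T → 6
  γ[h; COUNT(*)→a](T) → 5
  ρ[e/h](γ[h; COUNT(*)→a](T)) → 5
  ρ[c/a](ρ[e/h](γ[h; COUNT(*)→a](T))) → 5
  π[e,c](ρ[c/a](ρ[e/h](γ[h; COUNT(*)→a](T)))) → 5
  (γ[e; COUNT(*)→c](σ[d>6](σ[d>=8](S))) ∪ π[e,c](ρ[c/a](ρ[e/h](γ[h; COUNT(*)→a](T))))) → 7
  σ[e<=7]((γ[e; COUNT(*)→c](σ[d>6](σ[d>=8](S))) ∪ π[e,c](ρ[c/a](ρ[e/h](γ[h; COUNT(*)→a](T)))))) → 7

== RESULT ==
e | c
1 | 2
2 | 1
2 | 1
4 | 1
5 | 1
5 | 1
7 | 1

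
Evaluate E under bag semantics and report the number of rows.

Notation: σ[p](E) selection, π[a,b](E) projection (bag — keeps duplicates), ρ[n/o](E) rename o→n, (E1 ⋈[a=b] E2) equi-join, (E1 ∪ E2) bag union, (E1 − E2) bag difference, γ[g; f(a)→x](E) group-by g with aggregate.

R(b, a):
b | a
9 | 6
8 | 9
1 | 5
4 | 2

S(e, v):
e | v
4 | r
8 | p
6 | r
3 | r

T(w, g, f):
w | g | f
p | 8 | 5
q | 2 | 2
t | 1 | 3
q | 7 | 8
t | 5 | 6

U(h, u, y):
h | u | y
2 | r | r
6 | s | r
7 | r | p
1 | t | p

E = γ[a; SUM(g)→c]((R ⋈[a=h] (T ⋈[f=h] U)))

Stepwise |·|:
  R → 4
  T → 5
  U → 4
  (T ⋈[f=h] U) → 2
  (R ⋈[a=h] (T ⋈[f=h] U)) → 2
  γ[a; SUM(g)→c]((R ⋈[a=h] (T ⋈[f=h] U))) → 2

|E| = 2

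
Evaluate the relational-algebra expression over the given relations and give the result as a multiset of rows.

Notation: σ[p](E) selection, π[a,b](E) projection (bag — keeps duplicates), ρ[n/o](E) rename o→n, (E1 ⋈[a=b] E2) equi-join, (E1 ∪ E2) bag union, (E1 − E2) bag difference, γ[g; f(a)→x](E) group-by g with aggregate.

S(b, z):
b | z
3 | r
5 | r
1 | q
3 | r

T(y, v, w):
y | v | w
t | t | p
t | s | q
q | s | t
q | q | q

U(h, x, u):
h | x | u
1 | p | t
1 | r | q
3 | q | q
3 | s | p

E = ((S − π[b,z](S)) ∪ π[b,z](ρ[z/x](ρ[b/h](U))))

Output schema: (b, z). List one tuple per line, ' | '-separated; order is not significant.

Subexpression sizes:
  S → 4
  S → 4
  π[b,z](S) → 4
  (S − π[b,z](S)) → 0
  U → 4
  ρ[b/h](U) → 4
  ρ[z/x](ρ[b/h](U)) → 4
  π[b,z](ρ[z/x](ρ[b/h](U))) → 4
  ((S − π[b,z](S)) ∪ π[b,z](ρ[z/x](ρ[b/h](U)))) → 4

== RESULT ==
b | z
1 | p
1 | r
3 | q
3 | s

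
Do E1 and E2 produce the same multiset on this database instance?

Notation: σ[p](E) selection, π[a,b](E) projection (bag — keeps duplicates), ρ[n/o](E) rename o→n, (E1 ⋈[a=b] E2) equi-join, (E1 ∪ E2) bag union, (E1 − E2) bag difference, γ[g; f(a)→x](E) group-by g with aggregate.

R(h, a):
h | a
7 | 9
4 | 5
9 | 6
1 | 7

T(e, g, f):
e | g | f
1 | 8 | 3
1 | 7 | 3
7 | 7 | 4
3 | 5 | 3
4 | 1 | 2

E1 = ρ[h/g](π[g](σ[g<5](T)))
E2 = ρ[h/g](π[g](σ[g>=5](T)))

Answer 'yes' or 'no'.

E1 per-node cardinality:
  T → 5
  σ[g<5](T) → 1
  π[g](σ[g<5](T)) → 1
  ρ[h/g](π[g](σ[g<5](T))) → 1
E2 per-node cardinality:
  T → 5
  σ[g>=5](T) → 4
  π[g](σ[g>=5](T)) → 4
  ρ[h/g](π[g](σ[g>=5](T))) → 4

E1 result:
h
1
E2 result:
h
5
7
7
8
Witness: (1,) appears 1× in E1 but 0× in E2.

no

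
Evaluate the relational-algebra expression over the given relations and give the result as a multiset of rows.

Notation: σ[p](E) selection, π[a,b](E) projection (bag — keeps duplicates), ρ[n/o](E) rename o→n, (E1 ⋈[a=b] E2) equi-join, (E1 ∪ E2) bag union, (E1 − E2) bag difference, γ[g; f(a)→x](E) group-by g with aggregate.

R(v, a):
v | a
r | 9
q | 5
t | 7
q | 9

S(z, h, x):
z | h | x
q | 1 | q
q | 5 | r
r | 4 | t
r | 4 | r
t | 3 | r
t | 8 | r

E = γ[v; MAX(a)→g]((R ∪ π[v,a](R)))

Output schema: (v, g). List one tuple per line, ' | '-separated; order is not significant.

Row counts bottom-up:
  R → 4
  R → 4
  π[v,a](R) → 4
  (R ∪ π[v,a](R)) → 8
  γ[v; MAX(a)→g]((R ∪ π[v,a](R))) → 3

== RESULT ==
v | g
q | 9
r | 9
t | 7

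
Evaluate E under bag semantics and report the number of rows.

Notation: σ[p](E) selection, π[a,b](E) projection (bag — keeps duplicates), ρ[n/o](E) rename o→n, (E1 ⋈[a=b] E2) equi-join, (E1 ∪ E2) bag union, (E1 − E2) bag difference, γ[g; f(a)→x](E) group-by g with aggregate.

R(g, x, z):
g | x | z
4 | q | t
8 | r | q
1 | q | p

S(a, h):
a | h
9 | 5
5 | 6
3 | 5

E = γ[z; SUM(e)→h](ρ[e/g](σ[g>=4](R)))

Stepwise |·|:
  R → 3
  σ[g>=4](R) → 2
  ρ[e/g](σ[g>=4](R)) → 2
  γ[z; SUM(e)→h](ρ[e/g](σ[g>=4](R))) → 2

|E| = 2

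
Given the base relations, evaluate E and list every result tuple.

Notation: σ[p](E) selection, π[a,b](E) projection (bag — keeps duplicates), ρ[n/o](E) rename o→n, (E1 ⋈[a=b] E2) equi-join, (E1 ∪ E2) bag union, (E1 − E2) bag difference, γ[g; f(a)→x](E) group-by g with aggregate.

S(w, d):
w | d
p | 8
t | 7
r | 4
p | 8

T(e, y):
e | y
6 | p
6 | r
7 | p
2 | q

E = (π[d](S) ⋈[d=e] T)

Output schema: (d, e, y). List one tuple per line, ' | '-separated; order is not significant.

Per-node cardinality:
  S → 4
  π[d](S) → 4
  T → 4
  (π[d](S) ⋈[d=e] T) → 1

== RESULT ==
d | e | y
7 | 7 | p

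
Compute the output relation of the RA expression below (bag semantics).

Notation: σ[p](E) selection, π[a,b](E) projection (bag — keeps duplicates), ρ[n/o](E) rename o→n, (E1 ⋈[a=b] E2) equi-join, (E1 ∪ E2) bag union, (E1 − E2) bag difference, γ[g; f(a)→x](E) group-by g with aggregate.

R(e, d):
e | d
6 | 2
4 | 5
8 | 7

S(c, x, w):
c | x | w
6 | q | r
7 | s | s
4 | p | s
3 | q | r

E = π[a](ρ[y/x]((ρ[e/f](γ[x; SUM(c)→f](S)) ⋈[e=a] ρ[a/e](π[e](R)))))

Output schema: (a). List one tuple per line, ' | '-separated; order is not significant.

Per-node cardinality:
  S → 4
  γ[x; SUM(c)→f](S) → 3
  ρ[e/f](γ[x; SUM(c)→f](S)) → 3
  R → 3
  π[e](R) → 3
  ρ[a/e](π[e](R)) → 3
  (ρ[e/f](γ[x; SUM(c)→f](S)) ⋈[e=a] ρ[a/e](π[e](R))) → 1
  ρ[y/x]((ρ[e/f](γ[x; SUM(c)→f](S)) ⋈[e=a] ρ[a/e](π[e](R)))) → 1
  π[a](ρ[y/x]((ρ[e/f](γ[x; SUM(c)→f](S)) ⋈[e=a] ρ[a/e](π[e](R))))) → 1

== RESULT ==
a
4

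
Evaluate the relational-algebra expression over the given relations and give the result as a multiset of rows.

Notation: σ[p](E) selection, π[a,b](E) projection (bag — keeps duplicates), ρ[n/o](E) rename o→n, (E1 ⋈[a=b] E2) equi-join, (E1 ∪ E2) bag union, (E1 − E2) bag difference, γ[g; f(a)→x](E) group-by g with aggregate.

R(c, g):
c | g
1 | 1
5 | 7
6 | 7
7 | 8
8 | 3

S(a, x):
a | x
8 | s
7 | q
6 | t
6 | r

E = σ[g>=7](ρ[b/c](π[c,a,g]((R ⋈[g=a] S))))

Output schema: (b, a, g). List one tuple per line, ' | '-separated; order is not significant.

Per-node cardinality:
  R → 5
  S → 4
  (R ⋈[g=a] S) → 3
  π[c,a,g]((R ⋈[g=a] S)) → 3
  ρ[b/c](π[c,a,g]((R ⋈[g=a] S))) → 3
  σ[g>=7](ρ[b/c](π[c,a,g]((R ⋈[g=a] S)))) → 3

== RESULT ==
b | a | g
5 | 7 | 7
6 | 7 | 7
7 | 8 | 8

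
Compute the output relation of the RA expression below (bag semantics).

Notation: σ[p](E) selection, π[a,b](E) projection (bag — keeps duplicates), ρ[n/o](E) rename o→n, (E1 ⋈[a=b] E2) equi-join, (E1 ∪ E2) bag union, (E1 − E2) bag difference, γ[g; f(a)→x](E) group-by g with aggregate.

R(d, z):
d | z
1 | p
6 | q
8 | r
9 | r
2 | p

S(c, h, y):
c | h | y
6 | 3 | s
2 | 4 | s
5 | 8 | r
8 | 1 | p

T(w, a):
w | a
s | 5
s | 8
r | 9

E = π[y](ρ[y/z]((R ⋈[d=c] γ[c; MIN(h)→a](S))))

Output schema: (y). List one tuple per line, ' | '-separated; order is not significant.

Per-node cardinality:
  R → 5
  S → 4
  γ[c; MIN(h)→a](S) → 4
  (R ⋈[d=c] γ[c; MIN(h)→a](S)) → 3
  ρ[y/z]((R ⋈[d=c] γ[c; MIN(h)→a](S))) → 3
  π[y](ρ[y/z]((R ⋈[d=c] γ[c; MIN(h)→a](S)))) → 3

== RESULT ==
y
p
q
r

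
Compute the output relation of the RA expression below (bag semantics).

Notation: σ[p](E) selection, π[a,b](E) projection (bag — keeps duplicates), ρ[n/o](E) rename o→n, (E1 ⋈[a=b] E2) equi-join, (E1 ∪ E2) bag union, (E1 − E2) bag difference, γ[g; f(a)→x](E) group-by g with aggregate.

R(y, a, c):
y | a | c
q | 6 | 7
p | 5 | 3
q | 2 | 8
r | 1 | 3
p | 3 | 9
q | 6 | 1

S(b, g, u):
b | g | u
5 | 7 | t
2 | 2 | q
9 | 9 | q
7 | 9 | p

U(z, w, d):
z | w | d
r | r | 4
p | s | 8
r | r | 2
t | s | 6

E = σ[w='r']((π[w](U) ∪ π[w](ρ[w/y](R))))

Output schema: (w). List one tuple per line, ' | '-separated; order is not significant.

Subexpression sizes:
  U → 4
  π[w](U) → 4
  R → 6
  ρ[w/y](R) → 6
  π[w](ρ[w/y](R)) → 6
  (π[w](U) ∪ π[w](ρ[w/y](R))) → 10
  σ[w='r']((π[w](U) ∪ π[w](ρ[w/y](R)))) → 3

== RESULT ==
w
r
r
r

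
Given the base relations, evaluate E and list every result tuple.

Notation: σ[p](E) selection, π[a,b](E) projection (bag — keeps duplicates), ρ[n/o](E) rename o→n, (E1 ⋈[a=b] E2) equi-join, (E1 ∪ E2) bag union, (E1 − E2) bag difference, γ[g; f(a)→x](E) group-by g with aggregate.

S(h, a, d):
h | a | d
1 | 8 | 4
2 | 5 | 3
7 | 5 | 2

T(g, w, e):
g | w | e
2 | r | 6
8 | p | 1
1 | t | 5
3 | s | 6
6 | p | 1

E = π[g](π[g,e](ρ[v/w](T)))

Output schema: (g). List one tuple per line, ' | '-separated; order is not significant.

Per-node cardinality:
  T → 5
  ρ[v/w](T) → 5
  π[g,e](ρ[v/w](T)) → 5
  π[g](π[g,e](ρ[v/w](T))) → 5

== RESULT ==
g
1
2
3
6
8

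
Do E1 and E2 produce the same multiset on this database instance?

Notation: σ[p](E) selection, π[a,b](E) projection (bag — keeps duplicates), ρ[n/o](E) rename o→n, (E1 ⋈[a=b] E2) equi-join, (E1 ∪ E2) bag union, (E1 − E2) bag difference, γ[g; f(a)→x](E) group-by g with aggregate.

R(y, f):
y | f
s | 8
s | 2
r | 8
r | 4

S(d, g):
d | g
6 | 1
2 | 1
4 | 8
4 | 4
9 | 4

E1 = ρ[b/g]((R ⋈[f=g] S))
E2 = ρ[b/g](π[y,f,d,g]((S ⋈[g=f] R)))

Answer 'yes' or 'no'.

E1 row counts bottom-up:
  R → 4
  S → 5
  (R ⋈[f=g] S) → 4
  ρ[b/g]((R ⋈[f=g] S)) → 4
E2 row counts bottom-up:
  S → 5
  R → 4
  (S ⋈[g=f] R) → 4
  π[y,f,d,g]((S ⋈[g=f] R)) → 4
  ρ[b/g](π[y,f,d,g]((S ⋈[g=f] R))) → 4

E1 and E2 produce the same multiset:
y | f | d | b
r | 4 | 4 | 4
r | 4 | 9 | 4
r | 8 | 4 | 8
s | 8 | 4 | 8

yes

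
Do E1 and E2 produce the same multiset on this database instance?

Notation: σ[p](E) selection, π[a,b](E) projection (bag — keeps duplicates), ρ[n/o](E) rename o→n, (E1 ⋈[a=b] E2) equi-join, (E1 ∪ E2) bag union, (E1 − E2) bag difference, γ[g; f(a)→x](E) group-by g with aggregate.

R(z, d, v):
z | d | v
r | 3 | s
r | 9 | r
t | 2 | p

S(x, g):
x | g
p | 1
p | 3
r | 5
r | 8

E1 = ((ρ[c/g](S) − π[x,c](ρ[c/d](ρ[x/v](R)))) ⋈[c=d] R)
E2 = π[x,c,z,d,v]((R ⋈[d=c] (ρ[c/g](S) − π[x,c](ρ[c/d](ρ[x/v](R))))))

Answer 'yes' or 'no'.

E1 stepwise |·|:
  S → 4
  ρ[c/g](S) → 4
  R → 3
  ρ[x/v](R) → 3
  ρ[c/d](ρ[x/v](R)) → 3
  π[x,c](ρ[c/d](ρ[x/v](R))) → 3
  (ρ[c/g](S) − π[x,c](ρ[c/d](ρ[x/v](R)))) → 4
  R → 3
  ((ρ[c/g](S) − π[x,c](ρ[c/d](ρ[x/v](R)))) ⋈[c=d] R) → 1
E2 stepwise |·|:
  R → 3
  S → 4
  ρ[c/g](S) → 4
  R → 3
  ρ[x/v](R) → 3
  ρ[c/d](ρ[x/v](R)) → 3
  π[x,c](ρ[c/d](ρ[x/v](R))) → 3
  (ρ[c/g](S) − π[x,c](ρ[c/d](ρ[x/v](R)))) → 4
  (R ⋈[d=c] (ρ[c/g](S) − π[x,c](ρ[c/d](ρ[x/v](R))))) → 1
  π[x,c,z,d,v]((R ⋈[d=c] (ρ[c/g](S) − π[x,c](ρ[c/d](ρ[x/v](R)))))) → 1

E1 and E2 produce the same multiset:
x | c | z | d | v
p | 3 | r | 3 | s

yes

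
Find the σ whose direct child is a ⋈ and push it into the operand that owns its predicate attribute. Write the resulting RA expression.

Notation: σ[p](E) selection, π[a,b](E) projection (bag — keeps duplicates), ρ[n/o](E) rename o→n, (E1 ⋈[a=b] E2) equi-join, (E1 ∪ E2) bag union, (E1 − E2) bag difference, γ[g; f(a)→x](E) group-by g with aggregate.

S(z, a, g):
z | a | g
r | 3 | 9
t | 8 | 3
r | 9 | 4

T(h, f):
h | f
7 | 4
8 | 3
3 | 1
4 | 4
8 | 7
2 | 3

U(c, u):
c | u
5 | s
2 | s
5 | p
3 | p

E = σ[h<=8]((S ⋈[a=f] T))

σ filters on h, owned by the right side.
E' = (S ⋈[a=f] σ[h<=8](T))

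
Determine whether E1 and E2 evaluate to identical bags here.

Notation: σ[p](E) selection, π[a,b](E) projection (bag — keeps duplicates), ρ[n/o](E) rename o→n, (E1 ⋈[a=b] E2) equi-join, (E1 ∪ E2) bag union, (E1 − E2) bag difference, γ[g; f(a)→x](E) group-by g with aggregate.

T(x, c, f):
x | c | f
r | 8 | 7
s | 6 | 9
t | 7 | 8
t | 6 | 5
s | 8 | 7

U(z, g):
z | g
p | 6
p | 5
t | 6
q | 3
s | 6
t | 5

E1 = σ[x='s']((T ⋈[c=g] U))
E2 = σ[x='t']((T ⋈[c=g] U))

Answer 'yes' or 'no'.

E1 per-node cardinality:
  T → 5
  U → 6
  (T ⋈[c=g] U) → 6
  σ[x='s']((T ⋈[c=g] U)) → 3
E2 per-node cardinality:
  T → 5
  U → 6
  (T ⋈[c=g] U) → 6
  σ[x='t']((T ⋈[c=g] U)) → 3

E1 result:
x | c | f | z | g
s | 6 | 9 | p | 6
s | 6 | 9 | s | 6
s | 6 | 9 | t | 6
E2 result:
x | c | f | z | g
t | 6 | 5 | p | 6
t | 6 | 5 | s | 6
t | 6 | 5 | t | 6
Witness: ('s', 6, 9, 't', 6) appears 1× in E1 but 0× in E2.

no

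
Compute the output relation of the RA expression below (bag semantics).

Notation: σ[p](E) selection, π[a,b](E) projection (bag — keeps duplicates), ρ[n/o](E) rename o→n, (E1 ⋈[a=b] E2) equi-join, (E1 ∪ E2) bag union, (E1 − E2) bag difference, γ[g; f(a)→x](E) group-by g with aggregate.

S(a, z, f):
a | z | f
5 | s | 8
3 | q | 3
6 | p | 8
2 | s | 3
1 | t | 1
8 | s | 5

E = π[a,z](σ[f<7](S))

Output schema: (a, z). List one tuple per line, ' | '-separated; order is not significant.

Per-node cardinality:
  S → 6
  σ[f<7](S) → 4
  π[a,z](σ[f<7](S)) → 4

== RESULT ==
a | z
1 | t
2 | s
3 | q
8 | s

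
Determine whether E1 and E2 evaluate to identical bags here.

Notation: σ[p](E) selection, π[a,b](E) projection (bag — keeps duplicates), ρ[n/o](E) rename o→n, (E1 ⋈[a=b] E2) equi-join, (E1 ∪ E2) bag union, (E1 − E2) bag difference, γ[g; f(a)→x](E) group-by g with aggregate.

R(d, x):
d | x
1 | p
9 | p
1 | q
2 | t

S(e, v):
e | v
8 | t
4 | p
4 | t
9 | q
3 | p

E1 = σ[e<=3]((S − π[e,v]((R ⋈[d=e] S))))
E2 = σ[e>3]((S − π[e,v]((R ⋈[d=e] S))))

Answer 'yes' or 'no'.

E1 row counts bottom-up:
  S → 5
  R → 4
  S → 5
  (R ⋈[d=e] S) → 1
  π[e,v]((R ⋈[d=e] S)) → 1
  (S − π[e,v]((R ⋈[d=e] S))) → 4
  σ[e<=3]((S − π[e,v]((R ⋈[d=e] S)))) → 1
E2 row counts bottom-up:
  S → 5
  R → 4
  S → 5
  (R ⋈[d=e] S) → 1
  π[e,v]((R ⋈[d=e] S)) → 1
  (S − π[e,v]((R ⋈[d=e] S))) → 4
  σ[e>3]((S − π[e,v]((R ⋈[d=e] S)))) → 3

E1 result:
e | v
3 | p
E2 result:
e | v
4 | p
4 | t
8 | t
Witness: (3, 'p') appears 1× in E1 but 0× in E2.

no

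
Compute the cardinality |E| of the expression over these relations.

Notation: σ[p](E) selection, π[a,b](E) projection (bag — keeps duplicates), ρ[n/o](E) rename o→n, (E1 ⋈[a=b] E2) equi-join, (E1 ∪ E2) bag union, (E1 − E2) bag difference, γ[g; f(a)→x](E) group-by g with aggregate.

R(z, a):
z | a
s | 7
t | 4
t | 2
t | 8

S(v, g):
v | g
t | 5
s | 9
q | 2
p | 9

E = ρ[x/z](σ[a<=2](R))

Stepwise |·|:
  R → 4
  σ[a<=2](R) → 1
  ρ[x/z](σ[a<=2](R)) → 1

|E| = 1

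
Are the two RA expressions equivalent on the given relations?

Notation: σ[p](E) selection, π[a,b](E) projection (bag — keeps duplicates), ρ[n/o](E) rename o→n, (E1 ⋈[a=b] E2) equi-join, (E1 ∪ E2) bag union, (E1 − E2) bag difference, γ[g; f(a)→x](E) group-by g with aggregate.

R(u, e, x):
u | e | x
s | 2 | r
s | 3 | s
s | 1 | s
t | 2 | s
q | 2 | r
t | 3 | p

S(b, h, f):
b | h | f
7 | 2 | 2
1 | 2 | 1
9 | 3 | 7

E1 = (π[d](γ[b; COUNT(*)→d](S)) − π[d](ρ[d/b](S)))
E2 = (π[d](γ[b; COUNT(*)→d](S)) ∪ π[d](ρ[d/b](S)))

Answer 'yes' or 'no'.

E1 row counts bottom-up:
  S → 3
  γ[b; COUNT(*)→d](S) → 3
  π[d](γ[b; COUNT(*)→d](S)) → 3
  S → 3
  ρ[d/b](S) → 3
  π[d](ρ[d/b](S)) → 3
  (π[d](γ[b; COUNT(*)→d](S)) − π[d](ρ[d/b](S))) → 2
E2 row counts bottom-up:
  S → 3
  γ[b; COUNT(*)→d](S) → 3
  π[d](γ[b; COUNT(*)→d](S)) → 3
  S → 3
  ρ[d/b](S) → 3
  π[d](ρ[d/b](S)) → 3
  (π[d](γ[b; COUNT(*)→d](S)) ∪ π[d](ρ[d/b](S))) → 6

E1 result:
d
1
1
E2 result:
d
1
1
1
1
7
9
Witness: (1,) appears 2× in E1 but 4× in E2.

no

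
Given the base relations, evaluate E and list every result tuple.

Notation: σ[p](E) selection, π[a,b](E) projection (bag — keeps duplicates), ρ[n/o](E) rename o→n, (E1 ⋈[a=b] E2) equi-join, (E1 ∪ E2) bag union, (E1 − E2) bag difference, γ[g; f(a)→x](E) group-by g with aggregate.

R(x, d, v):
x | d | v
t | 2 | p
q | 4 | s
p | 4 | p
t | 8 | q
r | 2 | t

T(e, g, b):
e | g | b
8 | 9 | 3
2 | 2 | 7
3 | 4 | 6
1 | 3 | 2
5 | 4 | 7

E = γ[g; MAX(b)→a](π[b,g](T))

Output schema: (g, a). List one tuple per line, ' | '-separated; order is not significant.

Row counts bottom-up:
  T → 5
  π[b,g](T) → 5
  γ[g; MAX(b)→a](π[b,g](T)) → 4

== RESULT ==
g | a
2 | 7
3 | 2
4 | 7
9 | 3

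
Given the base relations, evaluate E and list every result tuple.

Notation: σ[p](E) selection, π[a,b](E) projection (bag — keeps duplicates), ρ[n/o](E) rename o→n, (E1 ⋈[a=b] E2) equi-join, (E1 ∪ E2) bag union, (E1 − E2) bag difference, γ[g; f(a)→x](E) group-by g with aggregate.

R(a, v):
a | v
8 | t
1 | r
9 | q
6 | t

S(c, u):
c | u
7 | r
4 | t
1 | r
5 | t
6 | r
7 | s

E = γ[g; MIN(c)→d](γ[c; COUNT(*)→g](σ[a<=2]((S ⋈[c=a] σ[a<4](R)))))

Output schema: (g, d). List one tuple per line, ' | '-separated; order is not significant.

Row counts bottom-up:
  S → 6
  R → 4
  σ[a<4](R) → 1
  (S ⋈[c=a] σ[a<4](R)) → 1
  σ[a<=2]((S ⋈[c=a] σ[a<4](R))) → 1
  γ[c; COUNT(*)→g](σ[a<=2]((S ⋈[c=a] σ[a<4](R)))) → 1
  γ[g; MIN(c)→d](γ[c; COUNT(*)→g](σ[a<=2]((S ⋈[c=a] σ[a<4](R))))) → 1

== RESULT ==
g | d
1 | 1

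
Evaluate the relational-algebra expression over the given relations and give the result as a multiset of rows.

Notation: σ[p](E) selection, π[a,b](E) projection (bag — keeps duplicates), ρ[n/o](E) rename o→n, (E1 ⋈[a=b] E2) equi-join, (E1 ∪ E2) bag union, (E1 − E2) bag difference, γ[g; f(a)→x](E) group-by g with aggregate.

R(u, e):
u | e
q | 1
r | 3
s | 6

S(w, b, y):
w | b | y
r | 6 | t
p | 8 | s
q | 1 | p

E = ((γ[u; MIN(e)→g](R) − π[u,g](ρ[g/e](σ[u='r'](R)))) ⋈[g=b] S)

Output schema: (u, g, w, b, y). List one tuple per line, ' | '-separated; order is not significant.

Subexpression sizes:
  R → 3
  γ[u; MIN(e)→g](R) → 3
  R → 3
  σ[u='r'](R) → 1
  ρ[g/e](σ[u='r'](R)) → 1
  π[u,g](ρ[g/e](σ[u='r'](R))) → 1
  (γ[u; MIN(e)→g](R) − π[u,g](ρ[g/e](σ[u='r'](R)))) → 2
  S → 3
  ((γ[u; MIN(e)→g](R) − π[u,g](ρ[g/e](σ[u='r'](R)))) ⋈[g=b] S) → 2

== RESULT ==
u | g | w | b | y
q | 1 | q | 1 | p
s | 6 | r | 6 | t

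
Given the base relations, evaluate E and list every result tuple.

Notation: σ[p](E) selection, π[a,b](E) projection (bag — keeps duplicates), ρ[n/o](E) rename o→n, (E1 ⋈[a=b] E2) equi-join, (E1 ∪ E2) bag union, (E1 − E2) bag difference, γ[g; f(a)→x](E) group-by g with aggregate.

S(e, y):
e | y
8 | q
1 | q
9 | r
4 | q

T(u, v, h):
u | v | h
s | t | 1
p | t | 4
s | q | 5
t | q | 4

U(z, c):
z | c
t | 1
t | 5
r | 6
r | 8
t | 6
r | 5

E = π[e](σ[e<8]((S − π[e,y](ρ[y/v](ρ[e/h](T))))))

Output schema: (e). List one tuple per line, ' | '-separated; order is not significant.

Stepwise |·|:
  S → 4
  T → 4
  ρ[e/h](T) → 4
  ρ[y/v](ρ[e/h](T)) → 4
  π[e,y](ρ[y/v](ρ[e/h](T))) → 4
  (S − π[e,y](ρ[y/v](ρ[e/h](T)))) → 3
  σ[e<8]((S − π[e,y](ρ[y/v](ρ[e/h](T))))) → 1
  π[e](σ[e<8]((S − π[e,y](ρ[y/v](ρ[e/h](T)))))) → 1

== RESULT ==
e
1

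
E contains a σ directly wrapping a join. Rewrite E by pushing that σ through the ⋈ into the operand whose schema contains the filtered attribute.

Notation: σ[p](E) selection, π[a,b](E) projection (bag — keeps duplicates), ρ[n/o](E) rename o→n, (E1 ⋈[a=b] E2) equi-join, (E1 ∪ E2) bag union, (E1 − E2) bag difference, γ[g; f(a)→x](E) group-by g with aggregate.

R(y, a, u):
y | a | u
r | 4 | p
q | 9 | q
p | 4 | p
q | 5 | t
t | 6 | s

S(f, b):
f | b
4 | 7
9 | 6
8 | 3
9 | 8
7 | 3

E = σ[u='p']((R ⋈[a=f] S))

σ filters on u, owned by the left side.
E' = (σ[u='p'](R) ⋈[a=f] S)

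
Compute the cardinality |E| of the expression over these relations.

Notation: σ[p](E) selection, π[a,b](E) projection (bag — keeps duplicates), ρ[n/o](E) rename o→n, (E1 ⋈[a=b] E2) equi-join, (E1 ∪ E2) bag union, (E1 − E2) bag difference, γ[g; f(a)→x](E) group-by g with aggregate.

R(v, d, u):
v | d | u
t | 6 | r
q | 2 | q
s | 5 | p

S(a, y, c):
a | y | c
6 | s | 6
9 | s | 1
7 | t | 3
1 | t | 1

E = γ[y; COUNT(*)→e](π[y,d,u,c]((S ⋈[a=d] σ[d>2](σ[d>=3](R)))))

Row counts bottom-up:
  S → 4
  R → 3
  σ[d>=3](R) → 2
  σ[d>2](σ[d>=3](R)) → 2
  (S ⋈[a=d] σ[d>2](σ[d>=3](R))) → 1
  π[y,d,u,c]((S ⋈[a=d] σ[d>2](σ[d>=3](R)))) → 1
  γ[y; COUNT(*)→e](π[y,d,u,c]((S ⋈[a=d] σ[d>2](σ[d>=3](R))))) → 1

|E| = 1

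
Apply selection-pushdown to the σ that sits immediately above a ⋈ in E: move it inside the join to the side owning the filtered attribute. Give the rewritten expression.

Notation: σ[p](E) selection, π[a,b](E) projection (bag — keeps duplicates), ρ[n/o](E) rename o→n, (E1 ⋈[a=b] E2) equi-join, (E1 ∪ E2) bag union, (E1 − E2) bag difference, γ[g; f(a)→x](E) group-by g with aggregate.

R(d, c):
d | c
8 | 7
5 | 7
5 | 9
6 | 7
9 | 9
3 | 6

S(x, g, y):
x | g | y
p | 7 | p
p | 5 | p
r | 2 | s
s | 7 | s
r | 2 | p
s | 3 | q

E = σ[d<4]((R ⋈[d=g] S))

σ filters on d, owned by the left side.
E' = (σ[d<4](R) ⋈[d=g] S)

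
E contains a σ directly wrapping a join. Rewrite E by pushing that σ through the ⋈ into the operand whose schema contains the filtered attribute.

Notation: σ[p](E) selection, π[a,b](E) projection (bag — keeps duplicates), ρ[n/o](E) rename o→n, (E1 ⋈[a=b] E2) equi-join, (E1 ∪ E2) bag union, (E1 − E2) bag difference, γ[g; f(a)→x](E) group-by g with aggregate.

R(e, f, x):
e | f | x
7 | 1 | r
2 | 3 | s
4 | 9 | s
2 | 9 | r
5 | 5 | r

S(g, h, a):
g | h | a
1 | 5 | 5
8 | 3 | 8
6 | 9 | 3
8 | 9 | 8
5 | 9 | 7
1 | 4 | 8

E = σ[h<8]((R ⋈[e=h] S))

σ filters on h, owned by the right side.
E' = (R ⋈[e=h] σ[h<8](S))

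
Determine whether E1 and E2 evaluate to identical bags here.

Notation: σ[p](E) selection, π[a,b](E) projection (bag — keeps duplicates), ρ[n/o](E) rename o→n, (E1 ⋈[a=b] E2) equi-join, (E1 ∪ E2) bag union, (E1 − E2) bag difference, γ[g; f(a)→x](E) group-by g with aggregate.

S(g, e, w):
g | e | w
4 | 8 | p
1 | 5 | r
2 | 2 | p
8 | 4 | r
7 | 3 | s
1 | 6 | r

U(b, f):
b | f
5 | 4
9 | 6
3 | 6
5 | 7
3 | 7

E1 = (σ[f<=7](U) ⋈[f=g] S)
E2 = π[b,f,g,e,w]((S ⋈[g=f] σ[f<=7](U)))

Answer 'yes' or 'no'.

E1 per-node cardinality:
  U → 5
  σ[f<=7](U) → 5
  S → 6
  (σ[f<=7](U) ⋈[f=g] S) → 3
E2 per-node cardinality:
  S → 6
  U → 5
  σ[f<=7](U) → 5
  (S ⋈[g=f] σ[f<=7](U)) → 3
  π[b,f,g,e,w]((S ⋈[g=f] σ[f<=7](U))) → 3

E1 and E2 produce the same multiset:
b | f | g | e | w
3 | 7 | 7 | 3 | s
5 | 4 | 4 | 8 | p
5 | 7 | 7 | 3 | s

yes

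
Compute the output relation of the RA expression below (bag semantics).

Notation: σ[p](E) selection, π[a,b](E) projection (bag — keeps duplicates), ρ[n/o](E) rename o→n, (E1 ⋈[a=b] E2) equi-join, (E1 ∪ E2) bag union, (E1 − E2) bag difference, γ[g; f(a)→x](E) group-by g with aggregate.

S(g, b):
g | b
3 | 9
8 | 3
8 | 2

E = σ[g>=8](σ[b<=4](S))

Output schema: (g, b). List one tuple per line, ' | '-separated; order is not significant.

Row counts bottom-up:
  S → 3
  σ[b<=4](S) → 2
  σ[g>=8](σ[b<=4](S)) → 2

== RESULT ==
g | b
8 | 2
8 | 3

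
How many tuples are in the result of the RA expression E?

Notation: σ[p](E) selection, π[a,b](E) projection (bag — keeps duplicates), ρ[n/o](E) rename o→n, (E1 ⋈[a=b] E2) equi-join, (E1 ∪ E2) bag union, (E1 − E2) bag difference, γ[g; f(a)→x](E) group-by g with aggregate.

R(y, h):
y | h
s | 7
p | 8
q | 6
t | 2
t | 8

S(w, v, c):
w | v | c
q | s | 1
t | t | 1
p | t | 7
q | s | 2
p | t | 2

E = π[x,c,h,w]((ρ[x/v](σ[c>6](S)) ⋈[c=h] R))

Per-node cardinality:
  S → 5
  σ[c>6](S) → 1
  ρ[x/v](σ[c>6](S)) → 1
  R → 5
  (ρ[x/v](σ[c>6](S)) ⋈[c=h] R) → 1
  π[x,c,h,w]((ρ[x/v](σ[c>6](S)) ⋈[c=h] R)) → 1

|E| = 1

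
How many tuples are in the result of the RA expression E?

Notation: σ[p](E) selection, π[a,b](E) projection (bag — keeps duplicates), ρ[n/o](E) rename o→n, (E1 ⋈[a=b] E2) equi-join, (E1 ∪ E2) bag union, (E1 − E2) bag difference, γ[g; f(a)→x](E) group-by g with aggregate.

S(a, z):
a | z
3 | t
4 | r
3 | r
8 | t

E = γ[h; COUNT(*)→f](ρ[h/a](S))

Row counts bottom-up:
  S → 4
  ρ[h/a](S) → 4
  γ[h; COUNT(*)→f](ρ[h/a](S)) → 3

|E| = 3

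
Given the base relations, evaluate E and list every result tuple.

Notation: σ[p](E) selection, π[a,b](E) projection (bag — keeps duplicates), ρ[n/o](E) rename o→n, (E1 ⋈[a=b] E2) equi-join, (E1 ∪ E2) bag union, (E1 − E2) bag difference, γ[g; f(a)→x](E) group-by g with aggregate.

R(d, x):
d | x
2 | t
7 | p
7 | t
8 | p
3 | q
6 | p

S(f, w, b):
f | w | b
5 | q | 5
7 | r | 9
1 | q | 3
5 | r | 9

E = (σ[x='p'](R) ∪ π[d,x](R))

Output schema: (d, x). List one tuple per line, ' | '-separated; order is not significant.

Per-node cardinality:
  R → 6
  σ[x='p'](R) → 3
  R → 6
  π[d,x](R) → 6
  (σ[x='p'](R) ∪ π[d,x](R)) → 9

== RESULT ==
d | x
2 | t
3 | q
6 | p
6 | p
7 | p
7 | p
7 | t
8 | p
8 | p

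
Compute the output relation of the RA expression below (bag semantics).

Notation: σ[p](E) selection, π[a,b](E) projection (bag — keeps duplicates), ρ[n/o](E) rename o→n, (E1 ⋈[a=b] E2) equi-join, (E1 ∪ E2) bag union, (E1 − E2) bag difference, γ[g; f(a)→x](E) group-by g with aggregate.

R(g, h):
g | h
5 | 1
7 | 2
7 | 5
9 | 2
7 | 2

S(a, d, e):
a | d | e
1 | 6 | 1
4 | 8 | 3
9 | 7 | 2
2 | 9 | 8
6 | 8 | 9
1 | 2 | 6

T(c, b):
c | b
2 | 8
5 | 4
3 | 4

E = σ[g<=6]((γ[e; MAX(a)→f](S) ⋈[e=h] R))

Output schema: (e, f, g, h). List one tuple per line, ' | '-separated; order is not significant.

Per-node cardinality:
  S → 6
  γ[e; MAX(a)→f](S) → 6
  R → 5
  (γ[e; MAX(a)→f](S) ⋈[e=h] R) → 4
  σ[g<=6]((γ[e; MAX(a)→f](S) ⋈[e=h] R)) → 1

== RESULT ==
e | f | g | h
1 | 1 | 5 | 1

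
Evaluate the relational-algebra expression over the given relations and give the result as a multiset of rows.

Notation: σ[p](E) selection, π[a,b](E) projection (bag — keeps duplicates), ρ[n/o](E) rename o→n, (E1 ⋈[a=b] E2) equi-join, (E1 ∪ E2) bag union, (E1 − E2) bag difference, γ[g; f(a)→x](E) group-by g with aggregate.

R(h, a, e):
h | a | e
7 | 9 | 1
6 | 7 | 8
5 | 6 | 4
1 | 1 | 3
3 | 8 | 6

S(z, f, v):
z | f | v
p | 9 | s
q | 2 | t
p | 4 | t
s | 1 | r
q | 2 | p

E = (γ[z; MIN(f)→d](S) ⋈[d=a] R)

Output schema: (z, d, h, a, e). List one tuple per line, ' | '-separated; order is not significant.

Row counts bottom-up:
  S → 5
  γ[z; MIN(f)→d](S) → 3
  R → 5
  (γ[z; MIN(f)→d](S) ⋈[d=a] R) → 1

== RESULT ==
z | d | h | a | e
s | 1 | 1 | 1 | 3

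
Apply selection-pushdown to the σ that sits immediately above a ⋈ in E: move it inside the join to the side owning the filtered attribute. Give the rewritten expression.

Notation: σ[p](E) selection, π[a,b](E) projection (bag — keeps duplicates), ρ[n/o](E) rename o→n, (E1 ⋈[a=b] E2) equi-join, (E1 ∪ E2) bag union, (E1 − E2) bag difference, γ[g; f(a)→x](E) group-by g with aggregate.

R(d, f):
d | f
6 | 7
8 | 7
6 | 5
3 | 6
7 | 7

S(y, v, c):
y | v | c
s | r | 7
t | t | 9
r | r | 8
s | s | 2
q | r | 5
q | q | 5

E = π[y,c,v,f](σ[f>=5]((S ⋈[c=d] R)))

σ filters on f, owned by the right side.
E' = π[y,c,v,f]((S ⋈[c=d] σ[f>=5](R)))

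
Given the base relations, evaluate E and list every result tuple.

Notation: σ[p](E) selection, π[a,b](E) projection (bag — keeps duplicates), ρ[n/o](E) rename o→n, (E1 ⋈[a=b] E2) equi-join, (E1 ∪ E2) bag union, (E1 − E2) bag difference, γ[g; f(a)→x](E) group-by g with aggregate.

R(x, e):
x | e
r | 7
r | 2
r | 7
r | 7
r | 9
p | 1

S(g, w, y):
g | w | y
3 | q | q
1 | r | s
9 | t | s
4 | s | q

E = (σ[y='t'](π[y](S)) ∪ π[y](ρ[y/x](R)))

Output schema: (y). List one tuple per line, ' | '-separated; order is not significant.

Row counts bottom-up:
  S → 4
  π[y](S) → 4
  σ[y='t'](π[y](S)) → 0
  R → 6
  ρ[y/x](R) → 6
  π[y](ρ[y/x](R)) → 6
  (σ[y='t'](π[y](S)) ∪ π[y](ρ[y/x](R))) → 6

== RESULT ==
y
p
r
r
r
r
r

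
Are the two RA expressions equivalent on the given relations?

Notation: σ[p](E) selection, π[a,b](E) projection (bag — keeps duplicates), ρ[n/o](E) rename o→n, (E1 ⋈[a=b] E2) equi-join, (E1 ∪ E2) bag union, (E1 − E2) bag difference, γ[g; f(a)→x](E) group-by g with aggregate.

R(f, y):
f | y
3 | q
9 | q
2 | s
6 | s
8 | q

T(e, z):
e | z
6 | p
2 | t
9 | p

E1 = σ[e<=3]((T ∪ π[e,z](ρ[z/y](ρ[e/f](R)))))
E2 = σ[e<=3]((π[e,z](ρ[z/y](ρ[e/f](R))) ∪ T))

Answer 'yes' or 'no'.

E1 stepwise |·|:
  T → 3
  R → 5
  ρ[e/f](R) → 5
  ρ[z/y](ρ[e/f](R)) → 5
  π[e,z](ρ[z/y](ρ[e/f](R))) → 5
  (T ∪ π[e,z](ρ[z/y](ρ[e/f](R)))) → 8
  σ[e<=3]((T ∪ π[e,z](ρ[z/y](ρ[e/f](R))))) → 3
E2 stepwise |·|:
  R → 5
  ρ[e/f](R) → 5
  ρ[z/y](ρ[e/f](R)) → 5
  π[e,z](ρ[z/y](ρ[e/f](R))) → 5
  T → 3
  (π[e,z](ρ[z/y](ρ[e/f](R))) ∪ T) → 8
  σ[e<=3]((π[e,z](ρ[z/y](ρ[e/f](R))) ∪ T)) → 3

E1 and E2 produce the same multiset:
e | z
2 | s
2 | t
3 | q

yes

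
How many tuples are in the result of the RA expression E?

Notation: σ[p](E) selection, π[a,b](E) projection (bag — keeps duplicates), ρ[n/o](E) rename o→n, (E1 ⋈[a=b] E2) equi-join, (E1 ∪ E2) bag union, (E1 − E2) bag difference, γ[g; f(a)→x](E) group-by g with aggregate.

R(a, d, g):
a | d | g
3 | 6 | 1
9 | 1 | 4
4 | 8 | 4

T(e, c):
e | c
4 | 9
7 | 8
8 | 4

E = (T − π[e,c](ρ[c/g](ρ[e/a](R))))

Per-node cardinality:
  T → 3
  R → 3
  ρ[e/a](R) → 3
  ρ[c/g](ρ[e/a](R)) → 3
  π[e,c](ρ[c/g](ρ[e/a](R))) → 3
  (T − π[e,c](ρ[c/g](ρ[e/a](R)))) → 3

|E| = 3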